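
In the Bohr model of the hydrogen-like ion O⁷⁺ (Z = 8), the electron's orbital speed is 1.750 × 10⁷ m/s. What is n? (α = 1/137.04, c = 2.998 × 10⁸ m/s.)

v_n = Zαc/n ⇒ n = Zαc/v = 8 × 0.007297 × 2.998 × 10⁸ / 1.750 × 10⁷ ≈ 1.00
n = 1

1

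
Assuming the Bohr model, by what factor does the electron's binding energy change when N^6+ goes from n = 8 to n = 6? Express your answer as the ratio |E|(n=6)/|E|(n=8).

16/9

|E| ∝ Z^2 · n^-2; with Z fixed, |E| ∝ n^-2.
|E|(n=6)/|E|(n=8) = (6/8)^-2 = 16/9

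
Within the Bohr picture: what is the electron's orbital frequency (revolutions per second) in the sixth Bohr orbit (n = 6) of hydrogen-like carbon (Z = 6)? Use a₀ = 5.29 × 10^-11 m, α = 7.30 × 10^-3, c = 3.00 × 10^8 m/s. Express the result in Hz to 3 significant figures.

1.10 × 10^15 Hz

r = n²a₀/Z = 3.17 × 10^-10 m, v = Zαc/n = 2.19 × 10^6 m/s
f = v/(2πr) = 1.10 × 10^15 Hz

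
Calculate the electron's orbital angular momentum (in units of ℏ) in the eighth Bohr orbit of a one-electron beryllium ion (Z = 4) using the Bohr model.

L_n = nℏ, so L/ℏ = n = 8.

8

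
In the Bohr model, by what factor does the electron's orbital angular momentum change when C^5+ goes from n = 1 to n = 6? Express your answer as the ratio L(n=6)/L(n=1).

L = nℏ depends only on n, so L ∝ n.
L(n=6)/L(n=1) = (6/1)^1 = 6

6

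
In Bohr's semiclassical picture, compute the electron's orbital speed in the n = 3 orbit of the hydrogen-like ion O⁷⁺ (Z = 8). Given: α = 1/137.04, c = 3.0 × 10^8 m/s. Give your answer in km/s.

5800 km/s

v_n = Zαc/n = 8 × 0.0073 × 3.0 × 10^8 / 3
    = 5800 km/s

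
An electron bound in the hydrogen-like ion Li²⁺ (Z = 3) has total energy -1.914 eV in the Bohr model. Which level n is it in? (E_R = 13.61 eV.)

E_n = −E_R Z²/n² ⇒ n² = E_R Z²/(−E_n) = 13.61 × 3² / 1.914 ≈ 64.00
n = 8

8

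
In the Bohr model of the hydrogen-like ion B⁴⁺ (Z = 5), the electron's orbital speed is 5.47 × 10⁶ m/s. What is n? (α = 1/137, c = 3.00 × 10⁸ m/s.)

2

v_n = Zαc/n ⇒ n = Zαc/v = 5 × 0.00730 × 3.00 × 10⁸ / 5.47 × 10⁶ ≈ 2.00
n = 2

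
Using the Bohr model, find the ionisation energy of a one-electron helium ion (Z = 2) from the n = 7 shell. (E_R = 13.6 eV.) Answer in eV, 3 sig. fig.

1.11 eV

E_n = −E_R·Z²/n² = −13.6 × 2²/7² eV = -1.11 eV
Ionisation energy = −E_n = 1.11 eV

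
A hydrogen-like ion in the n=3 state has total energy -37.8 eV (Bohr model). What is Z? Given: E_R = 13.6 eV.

5

E_n = −E_R Z²/n² ⇒ Z² = −E_n n²/E_R = 37.8 × 3² / 13.6 ≈ 25.01
Z = 5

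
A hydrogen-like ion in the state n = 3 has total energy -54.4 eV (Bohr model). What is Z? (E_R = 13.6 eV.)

6

E_n = −E_R Z²/n² ⇒ Z² = −E_n n²/E_R = 54.4 × 3² / 13.6 ≈ 36.00
Z = 6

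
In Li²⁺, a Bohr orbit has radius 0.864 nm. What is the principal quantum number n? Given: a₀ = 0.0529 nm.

7

r_n = n²a₀/Z ⇒ n² = rZ/a₀ = 0.864 × 3 / 0.0529 ≈ 49.00
n = 7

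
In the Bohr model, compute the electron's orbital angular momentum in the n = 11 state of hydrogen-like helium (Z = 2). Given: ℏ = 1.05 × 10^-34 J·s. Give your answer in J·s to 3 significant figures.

1.16 × 10^-33 J·s

L_n = nℏ = 11 × 1.05 × 10^-34 = 1.16 × 10^-33 J·s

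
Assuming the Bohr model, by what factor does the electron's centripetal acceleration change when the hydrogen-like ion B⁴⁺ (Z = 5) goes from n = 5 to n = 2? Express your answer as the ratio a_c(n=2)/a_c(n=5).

a_c ∝ Z^3 · n^-4; with Z fixed, a_c ∝ n^-4.
a_c(n=2)/a_c(n=5) = (2/5)^-4 = 625/16

625/16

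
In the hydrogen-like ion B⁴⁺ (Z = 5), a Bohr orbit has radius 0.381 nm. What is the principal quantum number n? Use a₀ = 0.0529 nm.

6

r_n = n²a₀/Z ⇒ n² = rZ/a₀ = 0.381 × 5 / 0.0529 ≈ 36.01
n = 6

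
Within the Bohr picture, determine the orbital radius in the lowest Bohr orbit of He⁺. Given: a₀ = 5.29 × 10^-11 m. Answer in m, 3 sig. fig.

r_n = n²a₀/Z = 1² × 5.29 × 10^-11 / 2
    = 1 × 5.29 × 10^-11 / 2 = 2.65 × 10^-11 m

2.65 × 10^-11 m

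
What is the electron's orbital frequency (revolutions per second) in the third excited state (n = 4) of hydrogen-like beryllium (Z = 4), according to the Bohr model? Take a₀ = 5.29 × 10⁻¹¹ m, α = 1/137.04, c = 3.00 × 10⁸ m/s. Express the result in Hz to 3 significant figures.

1.65 × 10¹⁵ Hz

r = n²a₀/Z = 2.12 × 10⁻¹⁰ m, v = Zαc/n = 2.19 × 10⁶ m/s
f = v/(2πr) = 1.65 × 10¹⁵ Hz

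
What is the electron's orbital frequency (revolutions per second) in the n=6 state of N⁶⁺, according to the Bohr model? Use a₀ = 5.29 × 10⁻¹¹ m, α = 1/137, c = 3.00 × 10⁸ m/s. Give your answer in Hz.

r = n²a₀/Z = 2.72 × 10⁻¹⁰ m, v = Zαc/n = 2.55 × 10⁶ m/s
f = v/(2πr) = 1.49 × 10¹⁵ Hz

1.49 × 10¹⁵ Hz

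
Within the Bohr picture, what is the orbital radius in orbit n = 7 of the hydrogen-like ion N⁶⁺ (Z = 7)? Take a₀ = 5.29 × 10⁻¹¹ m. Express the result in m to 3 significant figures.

r_n = n²a₀/Z = 7² × 5.29 × 10⁻¹¹ / 7
    = 49 × 5.29 × 10⁻¹¹ / 7 = 3.70 × 10⁻¹⁰ m

3.70 × 10⁻¹⁰ m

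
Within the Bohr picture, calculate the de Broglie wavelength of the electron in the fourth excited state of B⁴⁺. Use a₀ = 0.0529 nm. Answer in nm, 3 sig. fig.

0.332 nm

The Bohr quantisation condition is nλ = 2πr_n.
r_n = n²a₀/Z = 0.265 nm
λ = 2πr_n/n = 2π·0.265/5 = 0.332 nm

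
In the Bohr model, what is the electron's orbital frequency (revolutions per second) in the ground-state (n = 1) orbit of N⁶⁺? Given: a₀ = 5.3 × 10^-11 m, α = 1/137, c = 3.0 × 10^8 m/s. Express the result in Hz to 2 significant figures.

r = n²a₀/Z = 7.6 × 10^-12 m, v = Zαc/n = 1.5 × 10^7 m/s
f = v/(2πr) = 3.2 × 10^17 Hz

3.2 × 10^17 Hz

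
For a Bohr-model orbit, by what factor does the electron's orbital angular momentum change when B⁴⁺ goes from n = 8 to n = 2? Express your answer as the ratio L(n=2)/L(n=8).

1/4

L = nℏ depends only on n, so L ∝ n.
L(n=2)/L(n=8) = (2/8)^1 = 1/4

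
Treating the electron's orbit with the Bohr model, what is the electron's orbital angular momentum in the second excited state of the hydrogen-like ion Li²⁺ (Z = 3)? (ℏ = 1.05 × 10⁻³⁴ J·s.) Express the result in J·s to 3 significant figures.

L_n = nℏ = 3 × 1.05 × 10⁻³⁴ = 3.15 × 10⁻³⁴ J·s

3.15 × 10⁻³⁴ J·s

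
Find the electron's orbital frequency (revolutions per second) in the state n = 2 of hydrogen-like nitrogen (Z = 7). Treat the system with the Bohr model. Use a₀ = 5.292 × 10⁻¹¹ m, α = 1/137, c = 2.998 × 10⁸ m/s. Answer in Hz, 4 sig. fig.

4.031 × 10¹⁶ Hz

r = n²a₀/Z = 3.024 × 10⁻¹¹ m, v = Zαc/n = 7.659 × 10⁶ m/s
f = v/(2πr) = 4.031 × 10¹⁶ Hz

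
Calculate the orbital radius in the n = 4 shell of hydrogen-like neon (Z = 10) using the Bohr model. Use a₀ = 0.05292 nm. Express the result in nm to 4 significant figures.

r_n = n²a₀/Z = 4² × 0.05292 / 10
    = 16 × 0.05292 / 10 = 0.08467 nm

0.08467 nm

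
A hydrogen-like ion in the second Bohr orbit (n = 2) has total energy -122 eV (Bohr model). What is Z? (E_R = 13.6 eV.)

6

E_n = −E_R Z²/n² ⇒ Z² = −E_n n²/E_R = 122 × 2² / 13.6 ≈ 35.88
Z = 6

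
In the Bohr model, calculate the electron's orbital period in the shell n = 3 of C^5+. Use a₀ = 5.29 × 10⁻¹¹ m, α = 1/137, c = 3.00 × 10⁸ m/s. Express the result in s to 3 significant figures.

r = n²a₀/Z = 3²·5.29 × 10⁻¹¹/6 = 7.94 × 10⁻¹¹ m
v = Zαc/n = 6·0.00730·3.00 × 10⁸/3 = 4.38 × 10⁶ m/s
T = 2πr/v = 1.14 × 10⁻¹⁶ s

1.14 × 10⁻¹⁶ s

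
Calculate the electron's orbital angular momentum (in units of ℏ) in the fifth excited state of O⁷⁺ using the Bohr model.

6

L_n = nℏ, so L/ℏ = n = 6.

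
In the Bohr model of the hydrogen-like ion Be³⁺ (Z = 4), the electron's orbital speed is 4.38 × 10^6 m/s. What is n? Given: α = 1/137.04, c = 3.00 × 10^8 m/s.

2

v_n = Zαc/n ⇒ n = Zαc/v = 4 × 0.00730 × 3.00 × 10^8 / 4.38 × 10^6 ≈ 2.00
n = 2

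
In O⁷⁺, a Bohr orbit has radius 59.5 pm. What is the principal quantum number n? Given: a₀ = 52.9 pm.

3

r_n = n²a₀/Z ⇒ n² = rZ/a₀ = 59.5 × 8 / 52.9 ≈ 9.00
n = 3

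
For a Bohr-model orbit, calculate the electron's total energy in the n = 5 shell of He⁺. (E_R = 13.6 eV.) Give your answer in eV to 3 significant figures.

-2.18 eV

E_n = −E_R·Z²/n² = −13.6 × 2²/5² = -2.18 eV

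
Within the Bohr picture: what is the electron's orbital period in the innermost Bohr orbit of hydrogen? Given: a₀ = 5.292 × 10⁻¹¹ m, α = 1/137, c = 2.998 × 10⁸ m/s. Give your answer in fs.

r = n²a₀/Z = 1²·5.292 × 10⁻¹¹/1 = 5.292 × 10⁻¹¹ m
v = Zαc/n = 1·0.007299·2.998 × 10⁸/1 = 2.188 × 10⁶ m/s
T = 2πr/v = 1.519 × 10⁻¹⁶ s = 0.1519 fs

0.1519 fs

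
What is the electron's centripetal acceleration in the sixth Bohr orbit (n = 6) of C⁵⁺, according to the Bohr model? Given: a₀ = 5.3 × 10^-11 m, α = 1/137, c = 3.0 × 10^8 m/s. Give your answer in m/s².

r = n²a₀/Z = 3.2 × 10^-10 m, v = Zαc/n = 2.2 × 10^6 m/s
a = v²/r = (2.2 × 10^6)² / 3.2 × 10^-10 = 1.5 × 10^22 m/s²

1.5 × 10^22 m/s²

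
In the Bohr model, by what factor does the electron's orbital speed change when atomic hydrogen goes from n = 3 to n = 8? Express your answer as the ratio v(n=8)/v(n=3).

3/8

v ∝ Z^1 · n^-1; with Z fixed, v ∝ n^-1.
v(n=8)/v(n=3) = (8/3)^-1 = 3/8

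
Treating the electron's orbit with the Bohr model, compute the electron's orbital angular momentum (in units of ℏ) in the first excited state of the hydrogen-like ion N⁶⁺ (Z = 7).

L_n = nℏ, so L/ℏ = n = 2.

2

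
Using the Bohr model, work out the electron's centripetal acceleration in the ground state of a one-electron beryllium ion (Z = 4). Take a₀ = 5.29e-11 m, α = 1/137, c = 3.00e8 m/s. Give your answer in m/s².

5.80e24 m/s²

r = n²a₀/Z = 1.32e-11 m, v = Zαc/n = 8.76e6 m/s
a = v²/r = (8.76e6)² / 1.32e-11 = 5.80e24 m/s²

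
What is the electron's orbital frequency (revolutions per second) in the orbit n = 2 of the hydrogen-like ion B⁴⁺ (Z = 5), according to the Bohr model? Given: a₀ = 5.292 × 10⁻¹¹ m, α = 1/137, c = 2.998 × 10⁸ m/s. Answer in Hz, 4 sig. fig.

2.057 × 10¹⁶ Hz

r = n²a₀/Z = 4.234 × 10⁻¹¹ m, v = Zαc/n = 5.471 × 10⁶ m/s
f = v/(2πr) = 2.057 × 10¹⁶ Hz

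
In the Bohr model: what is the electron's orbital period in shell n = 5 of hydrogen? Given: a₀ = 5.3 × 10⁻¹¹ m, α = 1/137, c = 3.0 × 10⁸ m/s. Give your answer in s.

1.9 × 10⁻¹⁴ s

r = n²a₀/Z = 5²·5.3 × 10⁻¹¹/1 = 1.3 × 10⁻⁹ m
v = Zαc/n = 1·0.0073·3.0 × 10⁸/5 = 4.4 × 10⁵ m/s
T = 2πr/v = 1.9 × 10⁻¹⁴ s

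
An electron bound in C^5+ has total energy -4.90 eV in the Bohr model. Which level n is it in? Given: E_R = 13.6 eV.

E_n = −E_R Z²/n² ⇒ n² = E_R Z²/(−E_n) = 13.6 × 6² / 4.90 ≈ 99.92
n = 10

10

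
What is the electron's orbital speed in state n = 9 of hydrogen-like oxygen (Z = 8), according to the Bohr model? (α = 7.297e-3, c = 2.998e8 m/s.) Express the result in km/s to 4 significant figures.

1945 km/s

v_n = Zαc/n = 8 × 0.007297 × 2.998e8 / 9
    = 1945 km/s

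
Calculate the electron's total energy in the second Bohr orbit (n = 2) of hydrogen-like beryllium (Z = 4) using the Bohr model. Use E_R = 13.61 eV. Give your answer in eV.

-54.44 eV

E_n = −E_R·Z²/n² = −13.61 × 4²/2² = -54.44 eV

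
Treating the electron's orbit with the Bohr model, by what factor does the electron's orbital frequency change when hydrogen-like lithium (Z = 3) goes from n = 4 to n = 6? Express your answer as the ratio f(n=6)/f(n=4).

8/27

f ∝ Z^2 · n^-3; with Z fixed, f ∝ n^-3.
f(n=6)/f(n=4) = (6/4)^-3 = 8/27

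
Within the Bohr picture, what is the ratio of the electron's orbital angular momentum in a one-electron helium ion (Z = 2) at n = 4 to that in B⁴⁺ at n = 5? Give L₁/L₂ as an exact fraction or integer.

L = nℏ is independent of Z.
L₁/L₂ = n₁/n₂ = 4/5 = 4/5

4/5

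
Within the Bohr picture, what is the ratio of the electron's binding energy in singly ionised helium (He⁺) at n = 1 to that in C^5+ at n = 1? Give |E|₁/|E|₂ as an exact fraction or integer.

1/9

|E| ∝ Z^2 · n^-2
|E|₁/|E|₂ = (2/6)^2 · (1/1)^-2 = 1/9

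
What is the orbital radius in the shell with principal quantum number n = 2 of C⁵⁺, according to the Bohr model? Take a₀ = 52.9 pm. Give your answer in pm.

r_n = n²a₀/Z = 2² × 52.9 / 6
    = 4 × 52.9 / 6 = 35.3 pm

35.3 pm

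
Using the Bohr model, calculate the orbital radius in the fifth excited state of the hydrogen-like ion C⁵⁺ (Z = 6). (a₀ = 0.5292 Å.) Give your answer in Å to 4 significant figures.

r_n = n²a₀/Z = 6² × 0.5292 / 6
    = 36 × 0.5292 / 6 = 3.175 Å

3.175 Å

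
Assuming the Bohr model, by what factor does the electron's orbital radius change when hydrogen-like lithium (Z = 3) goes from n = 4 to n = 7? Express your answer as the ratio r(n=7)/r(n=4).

49/16

r ∝ Z^-1 · n^2; with Z fixed, r ∝ n^2.
r(n=7)/r(n=4) = (7/4)^2 = 49/16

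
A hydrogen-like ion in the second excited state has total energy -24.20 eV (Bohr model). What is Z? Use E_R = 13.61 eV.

E_n = −E_R Z²/n² ⇒ Z² = −E_n n²/E_R = 24.20 × 3² / 13.61 ≈ 16.00
Z = 4

4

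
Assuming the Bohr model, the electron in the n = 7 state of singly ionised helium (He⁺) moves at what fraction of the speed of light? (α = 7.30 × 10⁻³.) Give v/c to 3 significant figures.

0.00209

v_n = Zαc/n, so v/c = Zα/n = 2 × 0.00730 / 7 = 0.00209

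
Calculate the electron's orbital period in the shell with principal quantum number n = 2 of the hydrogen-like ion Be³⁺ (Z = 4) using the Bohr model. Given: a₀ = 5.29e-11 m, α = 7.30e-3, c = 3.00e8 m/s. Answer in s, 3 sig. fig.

r = n²a₀/Z = 2²·5.29e-11/4 = 5.29e-11 m
v = Zαc/n = 4·0.00730·3.00e8/2 = 4.38e6 m/s
T = 2πr/v = 7.59e-17 s

7.59e-17 s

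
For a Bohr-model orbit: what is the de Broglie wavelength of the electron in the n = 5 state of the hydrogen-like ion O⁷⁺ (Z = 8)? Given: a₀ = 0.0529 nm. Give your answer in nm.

The Bohr quantisation condition is nλ = 2πr_n.
r_n = n²a₀/Z = 0.165 nm
λ = 2πr_n/n = 2π·0.165/5 = 0.208 nm

0.208 nm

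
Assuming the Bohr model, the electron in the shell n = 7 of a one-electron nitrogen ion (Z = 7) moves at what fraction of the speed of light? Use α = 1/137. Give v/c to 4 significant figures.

v_n = Zαc/n, so v/c = Zα/n = 7 × 0.007299 / 7 = 0.007299

0.007299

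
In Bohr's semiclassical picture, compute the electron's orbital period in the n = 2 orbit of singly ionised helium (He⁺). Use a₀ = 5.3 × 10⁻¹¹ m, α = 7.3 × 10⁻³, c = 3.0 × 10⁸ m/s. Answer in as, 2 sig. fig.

300 as

r = n²a₀/Z = 2²·5.3 × 10⁻¹¹/2 = 1.1 × 10⁻¹⁰ m
v = Zαc/n = 2·0.0073·3.0 × 10⁸/2 = 2.2 × 10⁶ m/s
T = 2πr/v = 3.0 × 10⁻¹⁶ s = 300 as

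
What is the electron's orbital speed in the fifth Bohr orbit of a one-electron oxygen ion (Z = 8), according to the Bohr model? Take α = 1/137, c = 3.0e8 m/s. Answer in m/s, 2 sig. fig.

3.5e6 m/s

v_n = Zαc/n = 8 × 0.0073 × 3.0e8 / 5
    = 3.5e6 m/s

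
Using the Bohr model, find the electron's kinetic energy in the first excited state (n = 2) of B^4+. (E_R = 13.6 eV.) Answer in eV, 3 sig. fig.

For a Coulomb orbit the virial theorem gives K = −E_n.
E_n = −E_R·Z²/n², so K = E_R·Z²/n² = 13.6 × 5²/2² = 85.0 eV

85.0 eV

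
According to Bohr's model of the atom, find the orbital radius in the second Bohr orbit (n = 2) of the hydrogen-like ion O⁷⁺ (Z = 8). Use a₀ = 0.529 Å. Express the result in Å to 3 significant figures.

0.265 Å

r_n = n²a₀/Z = 2² × 0.529 / 8
    = 4 × 0.529 / 8 = 0.265 Å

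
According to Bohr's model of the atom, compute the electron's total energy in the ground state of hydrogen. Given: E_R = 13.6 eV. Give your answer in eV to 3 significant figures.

E_n = −E_R·Z²/n² = −13.6 × 1²/1² = -13.6 eV

-13.6 eV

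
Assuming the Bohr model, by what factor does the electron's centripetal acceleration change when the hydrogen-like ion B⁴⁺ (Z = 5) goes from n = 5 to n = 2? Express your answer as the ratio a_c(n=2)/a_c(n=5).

a_c ∝ Z^3 · n^-4; with Z fixed, a_c ∝ n^-4.
a_c(n=2)/a_c(n=5) = (2/5)^-4 = 625/16

625/16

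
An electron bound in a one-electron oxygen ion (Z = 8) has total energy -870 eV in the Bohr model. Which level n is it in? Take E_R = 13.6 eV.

E_n = −E_R Z²/n² ⇒ n² = E_R Z²/(−E_n) = 13.6 × 8² / 870 ≈ 1.00
n = 1

1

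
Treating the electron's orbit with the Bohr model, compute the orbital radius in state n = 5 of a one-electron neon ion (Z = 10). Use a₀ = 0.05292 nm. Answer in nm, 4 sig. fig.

0.1323 nm

r_n = n²a₀/Z = 5² × 0.05292 / 10
    = 25 × 0.05292 / 10 = 0.1323 nm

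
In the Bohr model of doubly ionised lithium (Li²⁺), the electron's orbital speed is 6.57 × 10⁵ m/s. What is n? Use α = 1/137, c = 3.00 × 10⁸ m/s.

v_n = Zαc/n ⇒ n = Zαc/v = 3 × 0.00730 × 3.00 × 10⁸ / 6.57 × 10⁵ ≈ 10.00
n = 10

10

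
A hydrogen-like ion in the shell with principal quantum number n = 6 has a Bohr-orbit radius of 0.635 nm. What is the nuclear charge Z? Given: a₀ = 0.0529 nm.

r_n = n²a₀/Z ⇒ Z = n²a₀/r = 6² × 0.0529 / 0.635 ≈ 3.00
Z = 3

3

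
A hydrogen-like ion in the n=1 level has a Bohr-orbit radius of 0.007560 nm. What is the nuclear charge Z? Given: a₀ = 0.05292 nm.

7

r_n = n²a₀/Z ⇒ Z = n²a₀/r = 1² × 0.05292 / 0.007560 ≈ 7.00
Z = 7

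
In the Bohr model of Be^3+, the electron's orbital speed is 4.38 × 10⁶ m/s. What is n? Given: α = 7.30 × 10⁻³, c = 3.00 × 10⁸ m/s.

2

v_n = Zαc/n ⇒ n = Zαc/v = 4 × 0.00730 × 3.00 × 10⁸ / 4.38 × 10⁶ ≈ 2.00
n = 2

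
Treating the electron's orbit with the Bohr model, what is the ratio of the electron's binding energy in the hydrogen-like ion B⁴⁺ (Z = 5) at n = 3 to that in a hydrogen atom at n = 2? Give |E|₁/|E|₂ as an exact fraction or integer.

|E| ∝ Z^2 · n^-2
|E|₁/|E|₂ = (5/1)^2 · (3/2)^-2 = 100/9

100/9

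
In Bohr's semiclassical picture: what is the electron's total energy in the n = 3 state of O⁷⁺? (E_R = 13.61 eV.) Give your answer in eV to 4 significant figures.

E_n = −E_R·Z²/n² = −13.61 × 8²/3² = -96.78 eV

-96.78 eV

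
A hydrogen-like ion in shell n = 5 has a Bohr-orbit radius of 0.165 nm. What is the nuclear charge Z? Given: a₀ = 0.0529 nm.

r_n = n²a₀/Z ⇒ Z = n²a₀/r = 5² × 0.0529 / 0.165 ≈ 8.02
Z = 8

8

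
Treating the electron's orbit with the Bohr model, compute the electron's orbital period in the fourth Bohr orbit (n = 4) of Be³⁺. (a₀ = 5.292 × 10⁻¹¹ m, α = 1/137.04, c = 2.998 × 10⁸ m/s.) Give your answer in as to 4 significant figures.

608.0 as

r = n²a₀/Z = 4²·5.292 × 10⁻¹¹/4 = 2.117 × 10⁻¹⁰ m
v = Zαc/n = 4·0.007297·2.998 × 10⁸/4 = 2.188 × 10⁶ m/s
T = 2πr/v = 6.080 × 10⁻¹⁶ s = 608.0 as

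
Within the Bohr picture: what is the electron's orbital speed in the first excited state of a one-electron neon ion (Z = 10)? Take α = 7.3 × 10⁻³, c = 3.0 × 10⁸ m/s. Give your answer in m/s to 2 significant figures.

1.1 × 10⁷ m/s

v_n = Zαc/n = 10 × 0.0073 × 3.0 × 10⁸ / 2
    = 1.1 × 10⁷ m/s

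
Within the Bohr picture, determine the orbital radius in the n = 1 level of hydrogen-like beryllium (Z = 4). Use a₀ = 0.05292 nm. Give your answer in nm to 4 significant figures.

0.01323 nm

r_n = n²a₀/Z = 1² × 0.05292 / 4
    = 1 × 0.05292 / 4 = 0.01323 nm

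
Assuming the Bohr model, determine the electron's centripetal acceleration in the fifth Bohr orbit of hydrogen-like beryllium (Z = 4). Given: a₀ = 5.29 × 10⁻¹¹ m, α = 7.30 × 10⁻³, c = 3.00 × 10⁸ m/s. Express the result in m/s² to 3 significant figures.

9.28 × 10²¹ m/s²

r = n²a₀/Z = 3.31 × 10⁻¹⁰ m, v = Zαc/n = 1.75 × 10⁶ m/s
a = v²/r = (1.75 × 10⁶)² / 3.31 × 10⁻¹⁰ = 9.28 × 10²¹ m/s²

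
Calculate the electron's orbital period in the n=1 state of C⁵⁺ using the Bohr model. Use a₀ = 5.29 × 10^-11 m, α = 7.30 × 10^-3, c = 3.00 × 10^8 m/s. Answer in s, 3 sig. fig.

r = n²a₀/Z = 1²·5.29 × 10^-11/6 = 8.82 × 10^-12 m
v = Zαc/n = 6·0.00730·3.00 × 10^8/1 = 1.31 × 10^7 m/s
T = 2πr/v = 4.22 × 10^-18 s

4.22 × 10^-18 s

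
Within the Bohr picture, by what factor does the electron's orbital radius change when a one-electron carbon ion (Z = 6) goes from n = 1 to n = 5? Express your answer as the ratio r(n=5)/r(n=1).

r ∝ Z^-1 · n^2; with Z fixed, r ∝ n^2.
r(n=5)/r(n=1) = (5/1)^2 = 25

25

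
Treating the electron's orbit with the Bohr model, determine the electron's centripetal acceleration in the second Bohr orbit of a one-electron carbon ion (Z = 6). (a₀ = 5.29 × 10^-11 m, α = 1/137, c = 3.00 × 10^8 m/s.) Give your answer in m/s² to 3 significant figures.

r = n²a₀/Z = 3.53 × 10^-11 m, v = Zαc/n = 6.57 × 10^6 m/s
a = v²/r = (6.57 × 10^6)² / 3.53 × 10^-11 = 1.22 × 10^24 m/s²

1.22 × 10^24 m/s²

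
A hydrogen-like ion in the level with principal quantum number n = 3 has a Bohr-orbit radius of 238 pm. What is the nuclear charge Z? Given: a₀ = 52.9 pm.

r_n = n²a₀/Z ⇒ Z = n²a₀/r = 3² × 52.9 / 238 ≈ 2.00
Z = 2

2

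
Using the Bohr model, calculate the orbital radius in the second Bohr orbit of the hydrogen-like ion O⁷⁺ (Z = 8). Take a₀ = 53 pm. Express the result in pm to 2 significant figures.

26 pm

r_n = n²a₀/Z = 2² × 53 / 8
    = 4 × 53 / 8 = 26 pm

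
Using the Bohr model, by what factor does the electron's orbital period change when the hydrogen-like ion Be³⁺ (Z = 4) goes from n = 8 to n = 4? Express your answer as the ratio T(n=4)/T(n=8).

1/8

T ∝ Z^-2 · n^3; with Z fixed, T ∝ n^3.
T(n=4)/T(n=8) = (4/8)^3 = 1/8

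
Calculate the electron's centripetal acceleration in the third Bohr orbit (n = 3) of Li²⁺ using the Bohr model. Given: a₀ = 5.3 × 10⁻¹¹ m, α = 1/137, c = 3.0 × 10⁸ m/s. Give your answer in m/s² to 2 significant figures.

3.0 × 10²² m/s²

r = n²a₀/Z = 1.6 × 10⁻¹⁰ m, v = Zαc/n = 2.2 × 10⁶ m/s
a = v²/r = (2.2 × 10⁶)² / 1.6 × 10⁻¹⁰ = 3.0 × 10²² m/s²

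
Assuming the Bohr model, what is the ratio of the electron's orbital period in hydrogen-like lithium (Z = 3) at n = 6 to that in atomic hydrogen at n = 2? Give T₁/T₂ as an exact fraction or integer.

3

T ∝ Z^-2 · n^3
T₁/T₂ = (3/1)^-2 · (6/2)^3 = 3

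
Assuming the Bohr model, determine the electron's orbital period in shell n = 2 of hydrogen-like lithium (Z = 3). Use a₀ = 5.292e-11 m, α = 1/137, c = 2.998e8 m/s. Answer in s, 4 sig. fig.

r = n²a₀/Z = 2²·5.292e-11/3 = 7.056e-11 m
v = Zαc/n = 3·0.007299·2.998e8/2 = 3.282e6 m/s
T = 2πr/v = 1.351e-16 s

1.351e-16 s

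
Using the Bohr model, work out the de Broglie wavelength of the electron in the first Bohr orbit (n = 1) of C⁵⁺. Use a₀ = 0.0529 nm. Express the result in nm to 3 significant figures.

0.0554 nm

The Bohr quantisation condition is nλ = 2πr_n.
r_n = n²a₀/Z = 0.00882 nm
λ = 2πr_n/n = 2π·0.00882/1 = 0.0554 nm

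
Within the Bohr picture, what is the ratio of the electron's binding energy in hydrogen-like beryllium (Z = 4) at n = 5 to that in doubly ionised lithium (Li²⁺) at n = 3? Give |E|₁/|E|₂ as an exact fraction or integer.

|E| ∝ Z^2 · n^-2
|E|₁/|E|₂ = (4/3)^2 · (5/3)^-2 = 16/25

16/25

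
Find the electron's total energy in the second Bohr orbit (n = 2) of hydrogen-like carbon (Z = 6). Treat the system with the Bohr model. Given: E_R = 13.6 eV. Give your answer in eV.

-122 eV

E_n = −E_R·Z²/n² = −13.6 × 6²/2² = -122 eV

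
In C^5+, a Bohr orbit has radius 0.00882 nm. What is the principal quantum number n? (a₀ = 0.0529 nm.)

1

r_n = n²a₀/Z ⇒ n² = rZ/a₀ = 0.00882 × 6 / 0.0529 ≈ 1.00
n = 1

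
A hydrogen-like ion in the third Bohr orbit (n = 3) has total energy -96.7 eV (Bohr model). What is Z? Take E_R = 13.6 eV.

E_n = −E_R Z²/n² ⇒ Z² = −E_n n²/E_R = 96.7 × 3² / 13.6 ≈ 63.99
Z = 8

8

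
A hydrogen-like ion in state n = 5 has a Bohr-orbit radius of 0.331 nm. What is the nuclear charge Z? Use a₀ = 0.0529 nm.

4

r_n = n²a₀/Z ⇒ Z = n²a₀/r = 5² × 0.0529 / 0.331 ≈ 4.00
Z = 4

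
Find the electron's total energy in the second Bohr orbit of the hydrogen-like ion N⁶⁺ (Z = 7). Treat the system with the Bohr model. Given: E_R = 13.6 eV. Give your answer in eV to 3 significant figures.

E_n = −E_R·Z²/n² = −13.6 × 7²/2² = -167 eV

-167 eV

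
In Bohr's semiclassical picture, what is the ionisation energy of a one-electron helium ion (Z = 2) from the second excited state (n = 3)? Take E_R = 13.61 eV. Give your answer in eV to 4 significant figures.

6.049 eV

E_n = −E_R·Z²/n² = −13.61 × 2²/3² eV = -6.049 eV
Ionisation energy = −E_n = 6.049 eV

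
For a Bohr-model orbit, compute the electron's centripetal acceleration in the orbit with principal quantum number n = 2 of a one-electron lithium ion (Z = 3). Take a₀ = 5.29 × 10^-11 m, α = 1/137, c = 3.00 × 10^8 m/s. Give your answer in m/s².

r = n²a₀/Z = 7.05 × 10^-11 m, v = Zαc/n = 3.28 × 10^6 m/s
a = v²/r = (3.28 × 10^6)² / 7.05 × 10^-11 = 1.53 × 10^23 m/s²

1.53 × 10^23 m/s²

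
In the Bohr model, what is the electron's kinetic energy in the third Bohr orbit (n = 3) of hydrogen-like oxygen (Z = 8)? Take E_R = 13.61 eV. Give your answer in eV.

For a Coulomb orbit the virial theorem gives K = −E_n.
E_n = −E_R·Z²/n², so K = E_R·Z²/n² = 13.61 × 8²/3² = 96.78 eV

96.78 eV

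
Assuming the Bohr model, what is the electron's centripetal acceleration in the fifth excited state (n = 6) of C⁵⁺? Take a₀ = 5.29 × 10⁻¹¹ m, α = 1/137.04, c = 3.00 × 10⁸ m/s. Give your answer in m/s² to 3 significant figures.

r = n²a₀/Z = 3.17 × 10⁻¹⁰ m, v = Zαc/n = 2.19 × 10⁶ m/s
a = v²/r = (2.19 × 10⁶)² / 3.17 × 10⁻¹⁰ = 1.51 × 10²² m/s²

1.51 × 10²² m/s²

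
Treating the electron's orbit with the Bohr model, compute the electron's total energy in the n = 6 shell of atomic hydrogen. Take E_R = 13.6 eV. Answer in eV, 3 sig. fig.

E_n = −E_R·Z²/n² = −13.6 × 1²/6² = -0.378 eV

-0.378 eV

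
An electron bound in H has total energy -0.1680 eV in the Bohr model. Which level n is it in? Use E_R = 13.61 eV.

E_n = −E_R Z²/n² ⇒ n² = E_R Z²/(−E_n) = 13.61 × 1² / 0.1680 ≈ 81.01
n = 9

9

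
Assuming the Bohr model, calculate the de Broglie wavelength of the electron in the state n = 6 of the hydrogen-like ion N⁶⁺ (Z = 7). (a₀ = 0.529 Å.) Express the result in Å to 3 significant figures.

The Bohr quantisation condition is nλ = 2πr_n.
r_n = n²a₀/Z = 2.72 Å
λ = 2πr_n/n = 2π·2.72/6 = 2.85 Å

2.85 Å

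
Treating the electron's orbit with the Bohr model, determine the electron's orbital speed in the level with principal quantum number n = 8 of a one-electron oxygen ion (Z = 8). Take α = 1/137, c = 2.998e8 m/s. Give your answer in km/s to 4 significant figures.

2188 km/s

v_n = Zαc/n = 8 × 0.007299 × 2.998e8 / 8
    = 2188 km/s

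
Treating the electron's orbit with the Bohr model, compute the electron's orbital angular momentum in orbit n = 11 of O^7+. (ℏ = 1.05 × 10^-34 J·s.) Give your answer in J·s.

L_n = nℏ = 11 × 1.05 × 10^-34 = 1.16 × 10^-33 J·s

1.16 × 10^-33 J·s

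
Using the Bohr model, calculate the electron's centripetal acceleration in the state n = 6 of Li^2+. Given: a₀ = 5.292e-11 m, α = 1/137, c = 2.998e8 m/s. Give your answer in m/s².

r = n²a₀/Z = 6.350e-10 m, v = Zαc/n = 1.094e6 m/s
a = v²/r = (1.094e6)² / 6.350e-10 = 1.885e21 m/s²

1.885e21 m/s²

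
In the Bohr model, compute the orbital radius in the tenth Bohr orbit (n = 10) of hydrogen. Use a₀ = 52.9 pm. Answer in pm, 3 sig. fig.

r_n = n²a₀/Z = 10² × 52.9 / 1
    = 100 × 52.9 / 1 = 5290 pm

5290 pm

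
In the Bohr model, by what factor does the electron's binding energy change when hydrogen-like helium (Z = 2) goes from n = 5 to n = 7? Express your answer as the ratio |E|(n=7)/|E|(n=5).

|E| ∝ Z^2 · n^-2; with Z fixed, |E| ∝ n^-2.
|E|(n=7)/|E|(n=5) = (7/5)^-2 = 25/49

25/49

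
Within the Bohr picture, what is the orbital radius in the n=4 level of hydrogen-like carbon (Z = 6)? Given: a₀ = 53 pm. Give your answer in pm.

140 pm

r_n = n²a₀/Z = 4² × 53 / 6
    = 16 × 53 / 6 = 140 pm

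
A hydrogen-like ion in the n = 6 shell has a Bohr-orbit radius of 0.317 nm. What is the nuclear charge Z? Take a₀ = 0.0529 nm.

6

r_n = n²a₀/Z ⇒ Z = n²a₀/r = 6² × 0.0529 / 0.317 ≈ 6.01
Z = 6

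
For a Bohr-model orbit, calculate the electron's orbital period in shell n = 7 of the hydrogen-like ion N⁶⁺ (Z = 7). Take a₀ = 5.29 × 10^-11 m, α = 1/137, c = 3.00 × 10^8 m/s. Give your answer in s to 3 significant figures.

r = n²a₀/Z = 7²·5.29 × 10^-11/7 = 3.70 × 10^-10 m
v = Zαc/n = 7·0.00730·3.00 × 10^8/7 = 2.19 × 10^6 m/s
T = 2πr/v = 1.06 × 10^-15 s

1.06 × 10^-15 s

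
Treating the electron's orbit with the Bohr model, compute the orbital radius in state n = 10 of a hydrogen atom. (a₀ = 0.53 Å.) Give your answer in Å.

53 Å

r_n = n²a₀/Z = 10² × 0.53 / 1
    = 100 × 0.53 / 1 = 53 Å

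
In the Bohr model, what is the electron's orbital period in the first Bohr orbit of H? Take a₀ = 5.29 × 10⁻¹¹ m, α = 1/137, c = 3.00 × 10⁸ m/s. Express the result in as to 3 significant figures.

r = n²a₀/Z = 1²·5.29 × 10⁻¹¹/1 = 5.29 × 10⁻¹¹ m
v = Zαc/n = 1·0.00730·3.00 × 10⁸/1 = 2.19 × 10⁶ m/s
T = 2πr/v = 1.52 × 10⁻¹⁶ s = 152 as

152 as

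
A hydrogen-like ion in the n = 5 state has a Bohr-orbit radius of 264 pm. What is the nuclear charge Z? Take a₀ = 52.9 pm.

r_n = n²a₀/Z ⇒ Z = n²a₀/r = 5² × 52.9 / 264 ≈ 5.01
Z = 5

5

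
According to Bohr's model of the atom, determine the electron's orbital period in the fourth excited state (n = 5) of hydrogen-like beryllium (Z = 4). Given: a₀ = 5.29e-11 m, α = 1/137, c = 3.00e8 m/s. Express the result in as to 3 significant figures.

1190 as

r = n²a₀/Z = 5²·5.29e-11/4 = 3.31e-10 m
v = Zαc/n = 4·0.00730·3.00e8/5 = 1.75e6 m/s
T = 2πr/v = 1.19e-15 s = 1190 as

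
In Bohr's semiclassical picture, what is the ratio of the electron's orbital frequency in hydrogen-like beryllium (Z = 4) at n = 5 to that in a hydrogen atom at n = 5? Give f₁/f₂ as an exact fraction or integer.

f ∝ Z^2 · n^-3
f₁/f₂ = (4/1)^2 · (5/5)^-3 = 16

16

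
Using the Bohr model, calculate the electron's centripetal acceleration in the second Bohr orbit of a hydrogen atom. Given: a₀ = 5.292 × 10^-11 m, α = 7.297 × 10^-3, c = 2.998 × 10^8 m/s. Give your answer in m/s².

5.652 × 10^21 m/s²

r = n²a₀/Z = 2.117 × 10^-10 m, v = Zαc/n = 1.094 × 10^6 m/s
a = v²/r = (1.094 × 10^6)² / 2.117 × 10^-10 = 5.652 × 10^21 m/s²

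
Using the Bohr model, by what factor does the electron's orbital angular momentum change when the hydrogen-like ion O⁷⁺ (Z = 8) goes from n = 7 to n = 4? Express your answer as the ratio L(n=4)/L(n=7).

L = nℏ depends only on n, so L ∝ n.
L(n=4)/L(n=7) = (4/7)^1 = 4/7

4/7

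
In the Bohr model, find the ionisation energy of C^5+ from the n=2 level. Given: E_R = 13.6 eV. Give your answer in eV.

E_n = −E_R·Z²/n² = −13.6 × 6²/2² eV = -122 eV
Ionisation energy = −E_n = 122 eV

122 eV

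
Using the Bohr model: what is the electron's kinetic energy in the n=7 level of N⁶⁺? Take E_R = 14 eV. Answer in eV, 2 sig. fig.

For a Coulomb orbit the virial theorem gives K = −E_n.
E_n = −E_R·Z²/n², so K = E_R·Z²/n² = 14 × 7²/7² = 14 eV

14 eV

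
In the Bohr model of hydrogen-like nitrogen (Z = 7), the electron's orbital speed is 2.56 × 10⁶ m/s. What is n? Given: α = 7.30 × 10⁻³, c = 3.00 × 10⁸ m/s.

v_n = Zαc/n ⇒ n = Zαc/v = 7 × 0.00730 × 3.00 × 10⁸ / 2.56 × 10⁶ ≈ 5.99
n = 6

6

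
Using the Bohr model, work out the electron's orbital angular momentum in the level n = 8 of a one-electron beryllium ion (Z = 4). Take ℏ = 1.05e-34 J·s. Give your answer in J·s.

L_n = nℏ = 8 × 1.05e-34 = 8.40e-34 J·s

8.40e-34 J·s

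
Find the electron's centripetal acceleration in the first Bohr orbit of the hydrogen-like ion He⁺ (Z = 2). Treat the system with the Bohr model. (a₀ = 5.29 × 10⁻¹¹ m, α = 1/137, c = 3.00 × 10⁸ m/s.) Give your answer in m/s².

7.25 × 10²³ m/s²

r = n²a₀/Z = 2.65 × 10⁻¹¹ m, v = Zαc/n = 4.38 × 10⁶ m/s
a = v²/r = (4.38 × 10⁶)² / 2.65 × 10⁻¹¹ = 7.25 × 10²³ m/s²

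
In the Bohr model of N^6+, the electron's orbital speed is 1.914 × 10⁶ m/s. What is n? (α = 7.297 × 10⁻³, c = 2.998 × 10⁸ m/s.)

8

v_n = Zαc/n ⇒ n = Zαc/v = 7 × 0.007297 × 2.998 × 10⁸ / 1.914 × 10⁶ ≈ 8.00
n = 8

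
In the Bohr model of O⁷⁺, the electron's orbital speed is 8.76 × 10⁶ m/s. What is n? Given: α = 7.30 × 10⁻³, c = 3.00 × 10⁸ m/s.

2

v_n = Zαc/n ⇒ n = Zαc/v = 8 × 0.00730 × 3.00 × 10⁸ / 8.76 × 10⁶ ≈ 2.00
n = 2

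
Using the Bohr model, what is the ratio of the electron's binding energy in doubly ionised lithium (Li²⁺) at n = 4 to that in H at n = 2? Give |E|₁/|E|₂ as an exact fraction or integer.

|E| ∝ Z^2 · n^-2
|E|₁/|E|₂ = (3/1)^2 · (4/2)^-2 = 9/4

9/4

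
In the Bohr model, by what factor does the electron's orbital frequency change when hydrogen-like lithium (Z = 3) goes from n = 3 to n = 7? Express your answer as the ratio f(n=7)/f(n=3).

f ∝ Z^2 · n^-3; with Z fixed, f ∝ n^-3.
f(n=7)/f(n=3) = (7/3)^-3 = 27/343

27/343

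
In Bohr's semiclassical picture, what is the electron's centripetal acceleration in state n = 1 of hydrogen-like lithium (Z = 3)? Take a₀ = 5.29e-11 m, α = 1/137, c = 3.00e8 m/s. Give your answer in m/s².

r = n²a₀/Z = 1.76e-11 m, v = Zαc/n = 6.57e6 m/s
a = v²/r = (6.57e6)² / 1.76e-11 = 2.45e24 m/s²

2.45e24 m/s²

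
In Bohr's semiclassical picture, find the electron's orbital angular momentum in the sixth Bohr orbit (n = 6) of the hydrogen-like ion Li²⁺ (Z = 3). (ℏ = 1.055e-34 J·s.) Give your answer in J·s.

L_n = nℏ = 6 × 1.055e-34 = 6.330e-34 J·s

6.330e-34 J·s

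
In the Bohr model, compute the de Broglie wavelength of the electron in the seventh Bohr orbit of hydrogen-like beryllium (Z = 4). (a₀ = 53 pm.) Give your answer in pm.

580 pm

The Bohr quantisation condition is nλ = 2πr_n.
r_n = n²a₀/Z = 650 pm
λ = 2πr_n/n = 2π·650/7 = 580 pm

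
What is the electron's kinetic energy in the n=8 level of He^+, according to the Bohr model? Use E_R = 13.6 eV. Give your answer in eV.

For a Coulomb orbit the virial theorem gives K = −E_n.
E_n = −E_R·Z²/n², so K = E_R·Z²/n² = 13.6 × 2²/8² = 0.850 eV

0.850 eV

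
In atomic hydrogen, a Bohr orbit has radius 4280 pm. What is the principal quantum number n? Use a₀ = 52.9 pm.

r_n = n²a₀/Z ⇒ n² = rZ/a₀ = 4280 × 1 / 52.9 ≈ 80.91
n = 9

9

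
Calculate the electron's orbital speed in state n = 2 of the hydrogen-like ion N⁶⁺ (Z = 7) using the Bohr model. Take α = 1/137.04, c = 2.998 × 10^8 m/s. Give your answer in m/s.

7.657 × 10^6 m/s

v_n = Zαc/n = 7 × 0.007297 × 2.998 × 10^8 / 2
    = 7.657 × 10^6 m/s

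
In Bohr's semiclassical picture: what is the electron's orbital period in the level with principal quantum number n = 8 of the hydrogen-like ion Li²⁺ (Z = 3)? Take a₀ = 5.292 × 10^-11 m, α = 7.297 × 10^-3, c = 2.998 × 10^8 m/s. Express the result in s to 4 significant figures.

8.647 × 10^-15 s

r = n²a₀/Z = 8²·5.292 × 10^-11/3 = 1.129 × 10^-9 m
v = Zαc/n = 3·0.007297·2.998 × 10^8/8 = 8.204 × 10^5 m/s
T = 2πr/v = 8.647 × 10^-15 s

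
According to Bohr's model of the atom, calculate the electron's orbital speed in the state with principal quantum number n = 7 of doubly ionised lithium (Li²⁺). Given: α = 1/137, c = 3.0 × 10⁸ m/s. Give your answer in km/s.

940 km/s

v_n = Zαc/n = 3 × 0.0073 × 3.0 × 10⁸ / 7
    = 940 km/s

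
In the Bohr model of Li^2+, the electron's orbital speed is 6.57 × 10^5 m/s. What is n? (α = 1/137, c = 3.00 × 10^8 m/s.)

10

v_n = Zαc/n ⇒ n = Zαc/v = 3 × 0.00730 × 3.00 × 10^8 / 6.57 × 10^5 ≈ 10.00
n = 10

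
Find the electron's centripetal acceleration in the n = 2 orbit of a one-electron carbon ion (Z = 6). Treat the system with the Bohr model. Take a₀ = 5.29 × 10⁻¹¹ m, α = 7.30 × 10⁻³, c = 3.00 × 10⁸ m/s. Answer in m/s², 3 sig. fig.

1.22 × 10²⁴ m/s²

r = n²a₀/Z = 3.53 × 10⁻¹¹ m, v = Zαc/n = 6.57 × 10⁶ m/s
a = v²/r = (6.57 × 10⁶)² / 3.53 × 10⁻¹¹ = 1.22 × 10²⁴ m/s²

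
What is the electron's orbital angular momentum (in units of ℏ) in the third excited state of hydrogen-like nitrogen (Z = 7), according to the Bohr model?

4

L_n = nℏ, so L/ℏ = n = 4.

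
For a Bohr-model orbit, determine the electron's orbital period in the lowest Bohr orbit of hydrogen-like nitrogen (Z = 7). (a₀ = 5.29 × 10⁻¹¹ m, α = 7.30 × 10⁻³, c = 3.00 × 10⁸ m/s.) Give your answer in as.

3.10 as

r = n²a₀/Z = 1²·5.29 × 10⁻¹¹/7 = 7.56 × 10⁻¹² m
v = Zαc/n = 7·0.00730·3.00 × 10⁸/1 = 1.53 × 10⁷ m/s
T = 2πr/v = 3.10 × 10⁻¹⁸ s = 3.10 as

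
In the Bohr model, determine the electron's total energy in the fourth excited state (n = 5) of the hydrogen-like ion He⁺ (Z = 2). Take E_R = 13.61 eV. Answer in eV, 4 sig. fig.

-2.178 eV

E_n = −E_R·Z²/n² = −13.61 × 2²/5² = -2.178 eV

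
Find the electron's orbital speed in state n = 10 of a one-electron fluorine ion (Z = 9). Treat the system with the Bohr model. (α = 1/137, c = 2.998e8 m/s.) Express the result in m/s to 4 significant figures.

1.969e6 m/s

v_n = Zαc/n = 9 × 0.007299 × 2.998e8 / 10
    = 1.969e6 m/s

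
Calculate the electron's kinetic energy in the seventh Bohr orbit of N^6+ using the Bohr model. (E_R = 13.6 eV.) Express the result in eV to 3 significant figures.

For a Coulomb orbit the virial theorem gives K = −E_n.
E_n = −E_R·Z²/n², so K = E_R·Z²/n² = 13.6 × 7²/7² = 13.6 eV

13.6 eV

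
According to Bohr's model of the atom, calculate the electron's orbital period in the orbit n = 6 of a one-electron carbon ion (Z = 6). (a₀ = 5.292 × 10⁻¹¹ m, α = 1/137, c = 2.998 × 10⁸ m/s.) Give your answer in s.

r = n²a₀/Z = 6²·5.292 × 10⁻¹¹/6 = 3.175 × 10⁻¹⁰ m
v = Zαc/n = 6·0.007299·2.998 × 10⁸/6 = 2.188 × 10⁶ m/s
T = 2πr/v = 9.117 × 10⁻¹⁶ s

9.117 × 10⁻¹⁶ s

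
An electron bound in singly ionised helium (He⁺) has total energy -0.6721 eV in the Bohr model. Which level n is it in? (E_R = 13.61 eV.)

E_n = −E_R Z²/n² ⇒ n² = E_R Z²/(−E_n) = 13.61 × 2² / 0.6721 ≈ 81.00
n = 9

9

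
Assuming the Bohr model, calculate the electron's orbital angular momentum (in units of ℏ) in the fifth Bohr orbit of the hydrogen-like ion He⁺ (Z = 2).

L_n = nℏ, so L/ℏ = n = 5.

5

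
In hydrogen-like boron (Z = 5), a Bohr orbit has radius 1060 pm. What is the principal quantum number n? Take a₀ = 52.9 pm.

10

r_n = n²a₀/Z ⇒ n² = rZ/a₀ = 1060 × 5 / 52.9 ≈ 100.19
n = 10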